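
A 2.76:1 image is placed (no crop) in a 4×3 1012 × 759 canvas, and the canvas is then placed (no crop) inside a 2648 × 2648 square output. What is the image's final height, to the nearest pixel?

Inside the 1012×759 canvas the image is width-limited at 1012.00 × 366.67.
4×3 in 2648×2648: fills the width, so the intermediate becomes 2648.00 × 1986.00 — a scale of ×2.6166.
The image scales with it: height 366.67 × 2.6166 ≈ 959.42.

959 px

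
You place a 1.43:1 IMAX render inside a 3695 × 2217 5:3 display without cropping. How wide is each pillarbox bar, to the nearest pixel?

262 px

Since 1.430 < 1.667, the render is height-limited.
That makes the image 3170.31 px wide (2217 × 1.430).
Black = 3695 − 3170.31 = 524.69 px, or 262.35 per bar.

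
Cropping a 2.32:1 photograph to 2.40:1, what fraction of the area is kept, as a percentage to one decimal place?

96.7%

The width stays; only height is cut (since 2.40:1 is wider than 2.32:1).
Fraction kept = (2.320)/(2.400) ≈ 96.67%.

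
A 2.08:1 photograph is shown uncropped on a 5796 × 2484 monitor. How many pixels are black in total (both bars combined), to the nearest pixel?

1563132 pixels

Since 2.080 < 2.333, the photograph is height-limited.
The photograph is 2484 × 2.080 ≈ 5166.7200 px wide.
Black = 5796 − 5166.7200 = 629.2800 px.
Across the 2484-px span: 629.2800 × 2484 ≈ 1563132 px.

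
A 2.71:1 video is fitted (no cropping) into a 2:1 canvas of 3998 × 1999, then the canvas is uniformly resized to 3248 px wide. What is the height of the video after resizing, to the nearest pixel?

Fitted into 3998×1999, the video spans the width; its height is 3998 / 2.710 ≈ 1475.28 px.
Scaling 3998 → 3248 is ×0.8124, so the height becomes 1475.28 × 0.8124 ≈ 1198.52 px.

1199 px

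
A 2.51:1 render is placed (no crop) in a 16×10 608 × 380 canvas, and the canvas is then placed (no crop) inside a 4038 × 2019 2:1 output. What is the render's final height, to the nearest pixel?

1287 px

Inside the 608×380 canvas the render is width-limited at 608.00 × 242.23.
Second fit — the 16×10 canvas into 4038×2019 spans the height: 3230.40 × 2019.00 (×5.3132 from 608×380).
Applying the same ×5.3132: 242.23 → 1287.01.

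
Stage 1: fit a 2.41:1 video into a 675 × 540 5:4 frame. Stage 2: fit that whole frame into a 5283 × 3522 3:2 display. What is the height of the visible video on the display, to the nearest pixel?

First fit — 2.41:1 into 675×540 spans the width: 675.00 × 280.08.
The 5:4 canvas is height-limited in 5283×3522, giving 4402.50 × 3522.00; scale factor 6.5222.
The video scales with it: height 280.08 × 6.5222 ≈ 1826.76.

1827 px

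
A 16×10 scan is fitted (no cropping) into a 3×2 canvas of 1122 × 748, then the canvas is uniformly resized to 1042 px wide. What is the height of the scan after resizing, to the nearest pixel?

651 px

At 1122×748 the scan is width-limited, so height = 1122 × 10/16 ≈ 701.25 px.
Resizing to 1042 px wide multiplies everything by 0.9287: 701.25 → 651.25 px.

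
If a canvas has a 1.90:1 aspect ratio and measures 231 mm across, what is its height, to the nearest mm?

231 / 1.900 = 121.58.

122 mm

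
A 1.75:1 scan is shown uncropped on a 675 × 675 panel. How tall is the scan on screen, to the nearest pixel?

Since 1.750 > 1.000, the scan is width-limited.
Content height = 675 / 1.750 ≈ 385.71 px.

386 px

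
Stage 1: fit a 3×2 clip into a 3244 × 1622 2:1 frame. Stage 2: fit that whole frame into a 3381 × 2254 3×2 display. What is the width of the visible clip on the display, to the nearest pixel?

3×2 in 3244×1622: fills the height, so the clip is 2433.00 × 1622.00.
Second fit — the 2:1 canvas into 3381×2254 spans the width: 3381.00 × 1690.50 (×1.0422 from 3244×1622).
The clip scales with it: width 2433.00 × 1.0422 ≈ 2535.75.

2536 px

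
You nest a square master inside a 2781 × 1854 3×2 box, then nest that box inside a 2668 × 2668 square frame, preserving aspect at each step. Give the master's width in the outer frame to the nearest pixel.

Inside the 2781×1854 canvas the master is height-limited at 1854.00 × 1854.00.
The 3×2 canvas is width-limited in 2668×2668, giving 2668.00 × 1778.67; scale factor 0.9594.
Applying the same ×0.9594: 1854.00 → 1778.67.

1779 px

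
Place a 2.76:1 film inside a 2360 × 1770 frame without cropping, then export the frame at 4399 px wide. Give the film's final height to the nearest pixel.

In the 2360×1770 frame the film fills the width: height = 2360 / 2.760 ≈ 855.07 px.
Scaling 2360 → 4399 is ×1.8640, so the height becomes 855.07 × 1.8640 ≈ 1593.84 px.

1594 px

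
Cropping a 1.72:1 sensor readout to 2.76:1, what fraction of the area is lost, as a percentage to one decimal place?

Going from 1.72:1 to 2.76:1 means cutting height while keeping width.
Fraction kept = (1.720)/(2.760) ≈ 62.32%, so 37.68% is lost.

37.7%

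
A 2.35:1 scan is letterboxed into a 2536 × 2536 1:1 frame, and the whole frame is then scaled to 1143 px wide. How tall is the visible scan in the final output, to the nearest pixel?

Fitted into 2536×2536, the scan spans the width; its height is 2536 / 2.350 ≈ 1079.15 px.
Scaling 2536 → 1143 is ×0.4507, so the height becomes 1079.15 × 0.4507 ≈ 486.38 px.

486 px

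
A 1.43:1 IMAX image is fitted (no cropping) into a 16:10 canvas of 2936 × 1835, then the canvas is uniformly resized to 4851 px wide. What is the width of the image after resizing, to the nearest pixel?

Fitted into 2936×1835, the image spans the height; its width is 1835 × 1.430 ≈ 2624.05 px.
Resizing to 4851 px wide multiplies everything by 1.6522: 2624.05 → 4335.58 px.

4336 px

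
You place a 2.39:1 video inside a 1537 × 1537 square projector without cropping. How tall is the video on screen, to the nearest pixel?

2.39:1 is wider than square, so it spans the full width.
The video is 1537 / 2.390 ≈ 643.10 px tall.

643 px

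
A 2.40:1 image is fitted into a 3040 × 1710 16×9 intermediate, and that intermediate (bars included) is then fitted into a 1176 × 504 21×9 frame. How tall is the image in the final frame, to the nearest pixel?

First fit — 2.40:1 into 3040×1710 spans the width: 3040.00 × 1266.67.
Second fit — the 16×9 canvas into 1176×504 spans the height: 896.00 × 504.00 (×0.2947 from 3040×1710).
The image scales with it: height 1266.67 × 0.2947 ≈ 373.33.

373 px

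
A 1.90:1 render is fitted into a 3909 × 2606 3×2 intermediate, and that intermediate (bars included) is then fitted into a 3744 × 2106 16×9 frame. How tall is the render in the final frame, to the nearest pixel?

1.90:1 in 3909×2606: fills the width, so the render is 3909.00 × 2057.37.
Second fit — the 3×2 canvas into 3744×2106 spans the height: 3159.00 × 2106.00 (×0.8081 from 3909×2606).
Applying the same ×0.8081: 2057.37 → 1662.63.

1663 px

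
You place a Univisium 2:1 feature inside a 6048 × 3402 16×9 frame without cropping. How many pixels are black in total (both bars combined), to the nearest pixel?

2286144 pixels

Since 2.000 > 1.778, the feature is width-limited.
The feature is 6048 × 1/2 ≈ 3024.0000 px tall.
Leftover height: 3402 − 3024.0000 = 378.0000 px.
Bar area = 378.0000 × 6048 ≈ 2286144 px.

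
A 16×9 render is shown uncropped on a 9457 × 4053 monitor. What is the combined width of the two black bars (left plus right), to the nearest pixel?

16×9 is narrower than 21×9, so it spans the full height.
That makes the image 7205.33 px wide (4053 × 16/9).
Leftover width: 9457 − 7205.33 = 2251.67 px.

2252 px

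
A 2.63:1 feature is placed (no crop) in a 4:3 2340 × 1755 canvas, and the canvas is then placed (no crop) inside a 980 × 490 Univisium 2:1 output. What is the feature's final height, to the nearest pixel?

248 px

2.63:1 in 2340×1755: fills the width, so the feature is 2340.00 × 889.73.
Second fit — the 4:3 canvas into 980×490 spans the height: 653.33 × 490.00 (×0.2792 from 2340×1755).
So the feature's height is 889.73 × 0.2792 ≈ 248.42.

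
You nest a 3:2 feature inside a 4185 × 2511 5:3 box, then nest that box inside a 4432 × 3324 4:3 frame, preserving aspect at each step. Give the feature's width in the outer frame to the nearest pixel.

3989 px

First fit — 3:2 into 4185×2511 spans the height: 3766.50 × 2511.00.
5:3 in 4432×3324: fills the width, so the intermediate becomes 4432.00 × 2659.20 — a scale of ×1.0590.
Applying the same ×1.0590: 3766.50 → 3988.80.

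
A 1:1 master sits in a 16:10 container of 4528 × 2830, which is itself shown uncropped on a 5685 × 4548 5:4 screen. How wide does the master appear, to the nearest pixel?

Inside the 4528×2830 canvas the master is height-limited at 2830.00 × 2830.00.
Second fit — the 16:10 canvas into 5685×4548 spans the width: 5685.00 × 3553.12 (×1.2555 from 4528×2830).
The master scales with it: width 2830.00 × 1.2555 ≈ 3553.12.

3553 px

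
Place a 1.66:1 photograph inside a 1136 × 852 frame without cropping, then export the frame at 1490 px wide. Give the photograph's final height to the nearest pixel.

898 px

In the 1136×852 frame the photograph fills the width: height = 1136 / 1.660 ≈ 684.34 px.
Resizing to 1490 px wide multiplies everything by 1.3116: 684.34 → 897.59 px.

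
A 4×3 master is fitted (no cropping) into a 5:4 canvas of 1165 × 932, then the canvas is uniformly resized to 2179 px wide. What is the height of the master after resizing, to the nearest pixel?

Fitted into 1165×932, the master spans the width; its height is 1165 × 3/4 ≈ 873.75 px.
The frame scales by 2179/1165 = 1.8704; 873.75 × 1.8704 ≈ 1634.25 px.

1634 px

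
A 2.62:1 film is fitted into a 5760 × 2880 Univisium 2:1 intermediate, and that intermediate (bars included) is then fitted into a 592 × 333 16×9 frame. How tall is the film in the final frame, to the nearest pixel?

Inside the 5760×2880 canvas the film is width-limited at 5760.00 × 2198.47.
Second fit — the Univisium 2:1 canvas into 592×333 spans the width: 592.00 × 296.00 (×0.1028 from 5760×2880).
So the film's height is 2198.47 × 0.1028 ≈ 225.95.

226 px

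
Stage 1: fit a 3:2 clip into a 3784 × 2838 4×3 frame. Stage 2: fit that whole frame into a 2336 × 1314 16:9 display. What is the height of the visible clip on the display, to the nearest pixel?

1168 px

3:2 in 3784×2838: fills the width, so the clip is 3784.00 × 2522.67.
Second fit — the 4×3 canvas into 2336×1314 spans the height: 1752.00 × 1314.00 (×0.4630 from 3784×2838).
The clip scales with it: height 2522.67 × 0.4630 ≈ 1168.00.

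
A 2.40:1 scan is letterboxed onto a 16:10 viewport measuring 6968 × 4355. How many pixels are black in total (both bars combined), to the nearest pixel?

2.40:1 (2.400) > 16:10 (1.600), so the scan fills the width.
The scan is 6968 / 2.400 ≈ 2903.3333 px tall.
Black = 4355 − 2903.3333 = 1451.6667 px.
Across the 6968-px span: 1451.6667 × 6968 ≈ 10115213 px.

10115213 pixels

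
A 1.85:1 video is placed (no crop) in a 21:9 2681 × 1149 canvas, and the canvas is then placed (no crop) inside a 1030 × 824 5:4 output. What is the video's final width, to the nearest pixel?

817 px

1.85:1 in 2681×1149: fills the height, so the video is 2125.65 × 1149.00.
Second fit — the 21:9 canvas into 1030×824 spans the width: 1030.00 × 441.43 (×0.3842 from 2681×1149).
Applying the same ×0.3842: 2125.65 → 816.64.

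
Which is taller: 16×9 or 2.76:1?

16×9

16×9 = 1.778 and 2.76; 2.76 > 1.778. The smaller width-to-height ratio is the taller frame.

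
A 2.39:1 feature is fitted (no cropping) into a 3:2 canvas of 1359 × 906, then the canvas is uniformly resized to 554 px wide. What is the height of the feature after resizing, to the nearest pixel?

Fitted into 1359×906, the feature spans the width; its height is 1359 / 2.390 ≈ 568.62 px.
Resizing to 554 px wide multiplies everything by 0.4077: 568.62 → 231.80 px.

232 px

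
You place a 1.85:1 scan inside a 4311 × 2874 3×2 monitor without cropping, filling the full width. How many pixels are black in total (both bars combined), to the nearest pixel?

2344019 pixels

That makes the image 2330.2703 px tall (4311 / 1.850).
2874 − 2330.2703 = 543.7297 px of bars.
That's 543.7297 × 4311 ≈ 2344019 black pixels.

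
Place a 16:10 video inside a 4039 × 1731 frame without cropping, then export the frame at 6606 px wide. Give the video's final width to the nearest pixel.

In the 4039×1731 frame the video fills the height: width = 1731 × 16/10 ≈ 2769.60 px.
Resizing to 6606 px wide multiplies everything by 1.6356: 2769.60 → 4529.83 px.

4530 px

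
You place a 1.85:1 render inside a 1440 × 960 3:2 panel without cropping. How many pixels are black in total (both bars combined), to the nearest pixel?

1.85:1 is wider than 3:2, so it spans the full width.
Content height = 1440 / 1.850 ≈ 778.3784 px.
Leftover height: 960 − 778.3784 = 181.6216 px.
That's 181.6216 × 1440 ≈ 261535 black pixels.

261535 pixels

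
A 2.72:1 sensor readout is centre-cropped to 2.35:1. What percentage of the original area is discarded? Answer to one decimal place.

13.6%

The height stays; only width is cut (since 2.35:1 is narrower than 2.72:1).
(2.350)/(2.720) ≈ 0.864 of the area survives, leaving 13.60% discarded.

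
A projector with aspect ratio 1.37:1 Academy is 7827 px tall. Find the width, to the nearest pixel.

10723 px

7827 × 1.370 = 10722.99.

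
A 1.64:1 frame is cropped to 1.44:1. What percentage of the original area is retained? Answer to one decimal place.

87.8%

Going from 1.64:1 to 1.44:1 means cutting width while keeping height.
Area ratio = (1.440)/(1.640) = 87.80% retained.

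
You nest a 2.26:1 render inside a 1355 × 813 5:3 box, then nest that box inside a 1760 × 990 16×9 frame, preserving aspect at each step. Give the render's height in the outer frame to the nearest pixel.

Inside the 1355×813 canvas the render is width-limited at 1355.00 × 599.56.
5:3 in 1760×990: fills the height, so the intermediate becomes 1650.00 × 990.00 — a scale of ×1.2177.
The render scales with it: height 599.56 × 1.2177 ≈ 730.09.

730 px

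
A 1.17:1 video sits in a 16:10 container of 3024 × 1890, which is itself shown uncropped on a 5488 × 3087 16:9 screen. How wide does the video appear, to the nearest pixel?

3612 px

1.17:1 in 3024×1890: fills the height, so the video is 2211.30 × 1890.00.
16:10 in 5488×3087: fills the height, so the intermediate becomes 4939.20 × 3087.00 — a scale of ×1.6333.
So the video's width is 2211.30 × 1.6333 ≈ 3611.79.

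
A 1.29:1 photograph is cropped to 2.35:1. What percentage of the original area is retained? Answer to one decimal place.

Going from 1.29:1 to 2.35:1 means cutting height while keeping width.
Fraction kept = (1.290)/(2.350) ≈ 54.89%.

54.9%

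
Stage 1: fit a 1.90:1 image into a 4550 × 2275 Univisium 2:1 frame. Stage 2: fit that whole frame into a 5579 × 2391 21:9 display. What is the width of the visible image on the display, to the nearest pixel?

First fit — 1.90:1 into 4550×2275 spans the height: 4322.50 × 2275.00.
Second fit — the Univisium 2:1 canvas into 5579×2391 spans the height: 4782.00 × 2391.00 (×1.0510 from 4550×2275).
So the image's width is 4322.50 × 1.0510 ≈ 4542.90.

4543 px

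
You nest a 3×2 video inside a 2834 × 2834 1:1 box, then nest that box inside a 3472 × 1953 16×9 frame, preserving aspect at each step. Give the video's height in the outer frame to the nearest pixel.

1302 px

Inside the 2834×2834 canvas the video is width-limited at 2834.00 × 1889.33.
Second fit — the 1:1 canvas into 3472×1953 spans the height: 1953.00 × 1953.00 (×0.6891 from 2834×2834).
So the video's height is 1889.33 × 0.6891 ≈ 1302.00.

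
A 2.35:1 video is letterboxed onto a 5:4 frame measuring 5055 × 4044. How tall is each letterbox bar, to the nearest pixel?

2.35:1 (2.350) > 5:4 (1.250), so the video fills the width.
Content height = 5055 / 2.350 ≈ 2151.06 px.
Leftover height: 4044 − 2151.06 = 1892.94 px → 946.47 each side.

946 px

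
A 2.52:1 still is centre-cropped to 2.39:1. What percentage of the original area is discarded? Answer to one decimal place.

5.2%

The height stays; only width is cut (since 2.39:1 is narrower than 2.52:1).
Fraction kept = (2.390)/(2.520) ≈ 94.84%, so 5.16% is lost.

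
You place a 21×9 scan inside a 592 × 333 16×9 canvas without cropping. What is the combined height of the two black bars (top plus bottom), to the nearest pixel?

Since 2.333 > 1.778, the scan is width-limited.
The scan is 592 × 9/21 ≈ 253.71 px tall.
Black = 333 − 253.71 = 79.29 px.

79 px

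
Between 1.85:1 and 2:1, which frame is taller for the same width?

1.85:1

1.85 and 2; 2 > 1.85. The smaller width-to-height ratio is the taller frame.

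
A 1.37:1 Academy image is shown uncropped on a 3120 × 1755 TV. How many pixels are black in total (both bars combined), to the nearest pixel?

1.37:1 Academy is narrower than 16×9, so it spans the full height.
The image is 1755 × 1.370 ≈ 2404.3500 px wide.
3120 − 2404.3500 = 715.6500 px of bars.
Across the 1755-px span: 715.6500 × 1755 ≈ 1255966 px.

1255966 pixels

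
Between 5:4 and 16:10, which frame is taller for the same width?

5:4 = 1.25 and 16:10 = 1.6; 1.6 > 1.25. The smaller width-to-height ratio is the taller frame.

5:4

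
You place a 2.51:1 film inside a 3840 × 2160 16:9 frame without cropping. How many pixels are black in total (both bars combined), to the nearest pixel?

2.51:1 is wider than 16:9, so it spans the full width.
That makes the image 1529.8805 px tall (3840 / 2.510).
Leftover height: 2160 − 1529.8805 = 630.1195 px.
Across the 3840-px span: 630.1195 × 3840 ≈ 2419659 px.

2419659 pixels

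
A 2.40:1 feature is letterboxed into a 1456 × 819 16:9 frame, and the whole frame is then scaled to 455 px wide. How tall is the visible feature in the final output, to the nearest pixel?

190 px

In the 1456×819 frame the feature fills the width: height = 1456 / 2.400 ≈ 606.67 px.
The frame scales by 455/1456 = 0.3125; 606.67 × 0.3125 ≈ 189.58 px.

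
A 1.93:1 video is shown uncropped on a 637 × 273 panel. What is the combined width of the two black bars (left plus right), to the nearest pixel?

1.93:1 (1.930) < 21:9 (2.333), so the video fills the height.
That makes the image 526.89 px wide (273 × 1.930).
Black = 637 − 526.89 = 110.11 px.

110 px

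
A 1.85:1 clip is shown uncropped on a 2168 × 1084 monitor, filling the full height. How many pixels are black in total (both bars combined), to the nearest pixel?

176258 pixels

Content width = 1084 × 1.850 ≈ 2005.4000 px.
Black = 2168 − 2005.4000 = 162.6000 px.
Across the 1084-px span: 162.6000 × 1084 ≈ 176258 px.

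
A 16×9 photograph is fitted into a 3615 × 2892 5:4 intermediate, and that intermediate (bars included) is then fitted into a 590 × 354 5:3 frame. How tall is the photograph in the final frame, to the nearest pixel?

16×9 in 3615×2892: fills the width, so the photograph is 3615.00 × 2033.44.
Second fit — the 5:4 canvas into 590×354 spans the height: 442.50 × 354.00 (×0.1224 from 3615×2892).
The photograph scales with it: height 2033.44 × 0.1224 ≈ 248.91.

249 px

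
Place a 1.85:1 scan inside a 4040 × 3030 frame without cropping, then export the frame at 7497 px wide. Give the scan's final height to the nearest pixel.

In the 4040×3030 frame the scan fills the width: height = 4040 / 1.850 ≈ 2183.78 px.
Scaling 4040 → 7497 is ×1.8557, so the height becomes 2183.78 × 1.8557 ≈ 4052.43 px.

4052 px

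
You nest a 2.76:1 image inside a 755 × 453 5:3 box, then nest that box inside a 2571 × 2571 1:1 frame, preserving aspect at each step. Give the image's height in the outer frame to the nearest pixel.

932 px

Inside the 755×453 canvas the image is width-limited at 755.00 × 273.55.
Second fit — the 5:3 canvas into 2571×2571 spans the width: 2571.00 × 1542.60 (×3.4053 from 755×453).
The image scales with it: height 273.55 × 3.4053 ≈ 931.52.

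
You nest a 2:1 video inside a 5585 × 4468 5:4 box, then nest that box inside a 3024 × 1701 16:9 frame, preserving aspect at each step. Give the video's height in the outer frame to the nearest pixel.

1063 px

Inside the 5585×4468 canvas the video is width-limited at 5585.00 × 2792.50.
5:4 in 3024×1701: fills the height, so the intermediate becomes 2126.25 × 1701.00 — a scale of ×0.3807.
So the video's height is 2792.50 × 0.3807 ≈ 1063.12.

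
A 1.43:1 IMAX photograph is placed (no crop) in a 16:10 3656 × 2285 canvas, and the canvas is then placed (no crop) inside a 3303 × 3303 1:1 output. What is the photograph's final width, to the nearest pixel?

2952 px

1.43:1 IMAX in 3656×2285: fills the height, so the photograph is 3267.55 × 2285.00.
16:10 in 3303×3303: fills the width, so the intermediate becomes 3303.00 × 2064.38 — a scale of ×0.9034.
The photograph scales with it: width 3267.55 × 0.9034 ≈ 2952.06.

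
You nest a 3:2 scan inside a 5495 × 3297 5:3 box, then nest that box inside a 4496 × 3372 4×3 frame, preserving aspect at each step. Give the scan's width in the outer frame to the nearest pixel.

Inside the 5495×3297 canvas the scan is height-limited at 4945.50 × 3297.00.
5:3 in 4496×3372: fills the width, so the intermediate becomes 4496.00 × 2697.60 — a scale of ×0.8182.
Applying the same ×0.8182: 4945.50 → 4046.40.

4046 px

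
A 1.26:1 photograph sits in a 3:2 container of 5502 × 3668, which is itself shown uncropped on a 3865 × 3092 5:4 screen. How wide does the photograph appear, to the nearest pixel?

3247 px

First fit — 1.26:1 into 5502×3668 spans the height: 4621.68 × 3668.00.
3:2 in 3865×3092: fills the width, so the intermediate becomes 3865.00 × 2576.67 — a scale of ×0.7025.
The photograph scales with it: width 4621.68 × 0.7025 ≈ 3246.60.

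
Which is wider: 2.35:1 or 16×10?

2.35 and 16×10 = 1.6; 2.35 > 1.6.

2.35:1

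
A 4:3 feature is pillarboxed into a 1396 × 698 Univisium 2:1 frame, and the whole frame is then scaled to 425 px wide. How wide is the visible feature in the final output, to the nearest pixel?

Fitted into 1396×698, the feature spans the height; its width is 698 × 4/3 ≈ 930.67 px.
Resizing to 425 px wide multiplies everything by 0.3044: 930.67 → 283.33 px.

283 px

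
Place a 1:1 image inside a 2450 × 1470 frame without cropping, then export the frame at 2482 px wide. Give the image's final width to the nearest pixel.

1489 px

In the 2450×1470 frame the image fills the height: width = 1470 × 1/1 ≈ 1470.00 px.
Resizing to 2482 px wide multiplies everything by 1.0131: 1470.00 → 1489.20 px.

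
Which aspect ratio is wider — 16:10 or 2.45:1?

16:10 = 1.6 and 2.45; 2.45 > 1.6.

2.45:1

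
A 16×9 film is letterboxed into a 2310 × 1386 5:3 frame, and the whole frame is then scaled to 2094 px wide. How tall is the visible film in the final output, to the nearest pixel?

1178 px

At 2310×1386 the film is width-limited, so height = 2310 × 9/16 ≈ 1299.38 px.
Resizing to 2094 px wide multiplies everything by 0.9065: 1299.38 → 1177.88 px.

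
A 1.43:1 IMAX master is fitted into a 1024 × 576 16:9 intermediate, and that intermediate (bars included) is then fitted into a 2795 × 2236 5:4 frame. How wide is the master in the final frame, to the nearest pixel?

First fit — 1.43:1 IMAX into 1024×576 spans the height: 823.68 × 576.00.
The 16:9 canvas is width-limited in 2795×2236, giving 2795.00 × 1572.19; scale factor 2.7295.
So the master's width is 823.68 × 2.7295 ≈ 2248.23.

2248 px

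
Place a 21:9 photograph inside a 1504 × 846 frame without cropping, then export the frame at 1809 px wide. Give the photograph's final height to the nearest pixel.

Fitted into 1504×846, the photograph spans the width; its height is 1504 × 9/21 ≈ 644.57 px.
Scaling 1504 → 1809 is ×1.2028, so the height becomes 644.57 × 1.2028 ≈ 775.29 px.

775 px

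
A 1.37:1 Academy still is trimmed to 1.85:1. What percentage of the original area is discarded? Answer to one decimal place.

Going from 1.37:1 Academy to 1.85:1 means cutting height while keeping width.
(1.370)/(1.850) ≈ 0.741 of the area survives, leaving 25.95% discarded.

25.9%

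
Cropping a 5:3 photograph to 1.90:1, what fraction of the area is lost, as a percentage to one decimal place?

12.3%

1.90:1 is wider than 5:3, so the crop keeps the full width and trims the height.
Area ratio = (1.667)/(1.900) = 87.72%; the remaining 12.28% is cropped out.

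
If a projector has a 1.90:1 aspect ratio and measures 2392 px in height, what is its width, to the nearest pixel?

4545 px

At 1.90:1, 2392 × 1.900 ≈ 4544.80.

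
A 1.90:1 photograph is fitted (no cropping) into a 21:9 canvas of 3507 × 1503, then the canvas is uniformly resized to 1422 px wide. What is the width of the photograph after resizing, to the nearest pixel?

1158 px

At 3507×1503 the photograph is height-limited, so width = 1503 × 1.900 ≈ 2855.70 px.
Resizing to 1422 px wide multiplies everything by 0.4055: 2855.70 → 1157.91 px.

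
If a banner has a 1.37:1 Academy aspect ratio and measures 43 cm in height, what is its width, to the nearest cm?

Width = 43 × 1.370 = 58.91.

59 cm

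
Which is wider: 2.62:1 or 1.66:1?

2.62:1

2.62 and 1.66; 2.62 > 1.66.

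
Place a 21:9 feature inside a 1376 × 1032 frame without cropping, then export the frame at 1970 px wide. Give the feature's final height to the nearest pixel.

Fitted into 1376×1032, the feature spans the width; its height is 1376 × 9/21 ≈ 589.71 px.
Scaling 1376 → 1970 is ×1.4317, so the height becomes 589.71 × 1.4317 ≈ 844.29 px.

844 px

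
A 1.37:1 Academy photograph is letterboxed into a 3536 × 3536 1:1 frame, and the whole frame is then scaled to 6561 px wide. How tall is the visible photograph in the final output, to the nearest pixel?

4789 px

At 3536×3536 the photograph is width-limited, so height = 3536 / 1.370 ≈ 2581.02 px.
Scaling 3536 → 6561 is ×1.8555, so the height becomes 2581.02 × 1.8555 ≈ 4789.05 px.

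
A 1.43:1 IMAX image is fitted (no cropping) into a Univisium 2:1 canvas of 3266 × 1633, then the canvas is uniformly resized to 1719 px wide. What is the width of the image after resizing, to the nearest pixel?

At 3266×1633 the image is height-limited, so width = 1633 × 1.430 ≈ 2335.19 px.
Resizing to 1719 px wide multiplies everything by 0.5263: 2335.19 → 1229.09 px.

1229 px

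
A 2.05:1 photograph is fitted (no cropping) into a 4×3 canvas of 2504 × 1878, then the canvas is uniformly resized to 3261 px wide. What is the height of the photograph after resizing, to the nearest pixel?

At 2504×1878 the photograph is width-limited, so height = 2504 / 2.050 ≈ 1221.46 px.
Resizing to 3261 px wide multiplies everything by 1.3023: 1221.46 → 1590.73 px.

1591 px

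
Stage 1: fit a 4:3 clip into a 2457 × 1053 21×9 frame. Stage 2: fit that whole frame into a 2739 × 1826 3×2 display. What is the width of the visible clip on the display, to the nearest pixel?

Inside the 2457×1053 canvas the clip is height-limited at 1404.00 × 1053.00.
Second fit — the 21×9 canvas into 2739×1826 spans the width: 2739.00 × 1173.86 (×1.1148 from 2457×1053).
So the clip's width is 1404.00 × 1.1148 ≈ 1565.14.

1565 px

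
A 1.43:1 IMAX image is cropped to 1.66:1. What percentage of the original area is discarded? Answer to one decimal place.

1.66:1 is wider than 1.43:1 IMAX, so the crop keeps the full width and trims the height.
Fraction kept = (1.430)/(1.660) ≈ 86.14%, so 13.86% is lost.

13.9%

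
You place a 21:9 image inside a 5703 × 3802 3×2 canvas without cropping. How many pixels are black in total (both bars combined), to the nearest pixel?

21:9 is wider than 3×2, so it spans the full width.
The image is 5703 × 9/21 ≈ 2444.1429 px tall.
Black = 3802 − 2444.1429 = 1357.8571 px.
That's 1357.8571 × 5703 ≈ 7743859 black pixels.

7743859 pixels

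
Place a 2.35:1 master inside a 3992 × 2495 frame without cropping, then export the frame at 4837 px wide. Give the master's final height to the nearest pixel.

2058 px

In the 3992×2495 frame the master fills the width: height = 3992 / 2.350 ≈ 1698.72 px.
Scaling 3992 → 4837 is ×1.2117, so the height becomes 1698.72 × 1.2117 ≈ 2058.30 px.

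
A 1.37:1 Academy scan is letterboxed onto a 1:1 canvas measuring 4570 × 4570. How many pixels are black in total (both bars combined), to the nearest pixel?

5640447 pixels

1.37:1 Academy is wider than 1:1, so it spans the full width.
Content height = 4570 / 1.370 ≈ 3335.7664 px.
4570 − 3335.7664 = 1234.2336 px of bars.
Bar area = 1234.2336 × 4570 ≈ 5640447 px.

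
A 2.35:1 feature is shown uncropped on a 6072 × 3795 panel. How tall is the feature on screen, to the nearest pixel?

2.35:1 is wider than 16×10, so it spans the full width.
Content height = 6072 / 2.350 ≈ 2583.83 px.

2584 px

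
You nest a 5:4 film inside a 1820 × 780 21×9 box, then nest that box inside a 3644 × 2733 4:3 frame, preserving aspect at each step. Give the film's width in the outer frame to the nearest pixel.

5:4 in 1820×780: fills the height, so the film is 975.00 × 780.00.
21×9 in 3644×2733: fills the width, so the intermediate becomes 3644.00 × 1561.71 — a scale of ×2.0022.
Applying the same ×2.0022: 975.00 → 1952.14.

1952 px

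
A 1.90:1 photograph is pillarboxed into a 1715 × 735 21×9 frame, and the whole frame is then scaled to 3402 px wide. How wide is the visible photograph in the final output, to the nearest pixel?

2770 px

At 1715×735 the photograph is height-limited, so width = 735 × 1.900 ≈ 1396.50 px.
The frame scales by 3402/1715 = 1.9837; 1396.50 × 1.9837 ≈ 2770.20 px.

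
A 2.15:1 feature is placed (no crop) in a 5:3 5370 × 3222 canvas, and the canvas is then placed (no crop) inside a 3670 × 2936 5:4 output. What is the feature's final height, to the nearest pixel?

1707 px

Inside the 5370×3222 canvas the feature is width-limited at 5370.00 × 2497.67.
5:3 in 3670×2936: fills the width, so the intermediate becomes 3670.00 × 2202.00 — a scale of ×0.6834.
The feature scales with it: height 2497.67 × 0.6834 ≈ 1706.98.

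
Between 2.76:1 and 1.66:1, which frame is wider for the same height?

2.76 and 1.66; 2.76 > 1.66.

2.76:1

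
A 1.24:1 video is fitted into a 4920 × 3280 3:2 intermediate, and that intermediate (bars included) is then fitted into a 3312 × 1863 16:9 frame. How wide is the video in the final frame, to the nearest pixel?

2310 px

Inside the 4920×3280 canvas the video is height-limited at 4067.20 × 3280.00.
3:2 in 3312×1863: fills the height, so the intermediate becomes 2794.50 × 1863.00 — a scale of ×0.5680.
The video scales with it: width 4067.20 × 0.5680 ≈ 2310.12.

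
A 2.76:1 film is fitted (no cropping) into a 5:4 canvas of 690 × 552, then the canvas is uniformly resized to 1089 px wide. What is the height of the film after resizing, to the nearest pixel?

395 px

In the 690×552 frame the film fills the width: height = 690 / 2.760 ≈ 250.00 px.
The frame scales by 1089/690 = 1.5783; 250.00 × 1.5783 ≈ 394.57 px.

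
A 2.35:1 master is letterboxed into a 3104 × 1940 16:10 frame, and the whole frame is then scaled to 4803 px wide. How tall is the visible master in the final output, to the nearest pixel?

Fitted into 3104×1940, the master spans the width; its height is 3104 / 2.350 ≈ 1320.85 px.
Scaling 3104 → 4803 is ×1.5474, so the height becomes 1320.85 × 1.5474 ≈ 2043.83 px.

2044 px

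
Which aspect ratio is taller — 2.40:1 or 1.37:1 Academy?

1.37:1 Academy

2.4 and 1.37; 2.4 > 1.37. The smaller width-to-height ratio is the taller frame.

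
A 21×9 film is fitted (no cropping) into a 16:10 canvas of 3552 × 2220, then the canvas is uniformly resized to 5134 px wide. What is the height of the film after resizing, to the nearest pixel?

At 3552×2220 the film is width-limited, so height = 3552 × 9/21 ≈ 1522.29 px.
Scaling 3552 → 5134 is ×1.4454, so the height becomes 1522.29 × 1.4454 ≈ 2200.29 px.

2200 px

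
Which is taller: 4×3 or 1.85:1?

4×3

4×3 = 1.333 and 1.85; 1.85 > 1.333. The smaller width-to-height ratio is the taller frame.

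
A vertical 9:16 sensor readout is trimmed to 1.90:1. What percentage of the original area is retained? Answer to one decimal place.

1.90:1 is wider than vertical 9:16, so the crop keeps the full width and trims the height.
Fraction kept = (0.562)/(1.900) ≈ 29.61%.

29.6%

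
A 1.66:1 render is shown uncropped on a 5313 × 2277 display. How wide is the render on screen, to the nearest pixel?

3780 px

1.66:1 is narrower than 21:9, so it spans the full height.
Content width = 2277 × 1.660 ≈ 3779.82 px.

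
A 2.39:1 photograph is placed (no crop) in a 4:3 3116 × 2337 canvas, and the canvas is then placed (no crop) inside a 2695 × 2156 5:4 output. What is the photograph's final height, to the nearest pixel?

First fit — 2.39:1 into 3116×2337 spans the width: 3116.00 × 1303.77.
Second fit — the 4:3 canvas into 2695×2156 spans the width: 2695.00 × 2021.25 (×0.8649 from 3116×2337).
The photograph scales with it: height 1303.77 × 0.8649 ≈ 1127.62.

1128 px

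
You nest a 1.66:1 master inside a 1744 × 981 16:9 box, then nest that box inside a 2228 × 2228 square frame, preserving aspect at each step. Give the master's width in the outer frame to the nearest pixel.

First fit — 1.66:1 into 1744×981 spans the height: 1628.46 × 981.00.
The 16:9 canvas is width-limited in 2228×2228, giving 2228.00 × 1253.25; scale factor 1.2775.
The master scales with it: width 1628.46 × 1.2775 ≈ 2080.39.

2080 px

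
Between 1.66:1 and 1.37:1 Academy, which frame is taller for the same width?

1.37:1 Academy

1.66 and 1.37; 1.66 > 1.37. The smaller width-to-height ratio is the taller frame.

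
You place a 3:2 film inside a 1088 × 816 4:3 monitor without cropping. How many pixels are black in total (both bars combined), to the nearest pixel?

3:2 is wider than 4:3, so it spans the full width.
That makes the image 725.3333 px tall (1088 × 2/3).
816 − 725.3333 = 90.6667 px of bars.
Bar area = 90.6667 × 1088 ≈ 98645 px.

98645 pixels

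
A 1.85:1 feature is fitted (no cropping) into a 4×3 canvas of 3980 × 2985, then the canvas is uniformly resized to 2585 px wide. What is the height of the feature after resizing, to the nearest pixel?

In the 3980×2985 frame the feature fills the width: height = 3980 / 1.850 ≈ 2151.35 px.
Resizing to 2585 px wide multiplies everything by 0.6495: 2151.35 → 1397.30 px.

1397 px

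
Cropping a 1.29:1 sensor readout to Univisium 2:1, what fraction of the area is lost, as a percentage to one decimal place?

35.5%

The width stays; only height is cut (since Univisium 2:1 is wider than 1.29:1).
(1.290)/(2.000) ≈ 0.645 of the area survives, leaving 35.50% discarded.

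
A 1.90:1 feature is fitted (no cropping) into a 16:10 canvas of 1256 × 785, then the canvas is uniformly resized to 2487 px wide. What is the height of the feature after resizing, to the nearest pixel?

1309 px

In the 1256×785 frame the feature fills the width: height = 1256 / 1.900 ≈ 661.05 px.
Scaling 1256 → 2487 is ×1.9801, so the height becomes 661.05 × 1.9801 ≈ 1308.95 px.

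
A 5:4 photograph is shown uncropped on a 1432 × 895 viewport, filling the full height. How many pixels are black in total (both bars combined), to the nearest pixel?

280359 pixels

That makes the image 1118.7500 px wide (895 × 5/4).
1432 − 1118.7500 = 313.2500 px of bars.
Across the 895-px span: 313.2500 × 895 ≈ 280359 px.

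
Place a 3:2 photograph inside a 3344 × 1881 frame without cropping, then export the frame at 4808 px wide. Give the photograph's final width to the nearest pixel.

4057 px

Fitted into 3344×1881, the photograph spans the height; its width is 1881 × 3/2 ≈ 2821.50 px.
Scaling 3344 → 4808 is ×1.4378, so the width becomes 2821.50 × 1.4378 ≈ 4056.75 px.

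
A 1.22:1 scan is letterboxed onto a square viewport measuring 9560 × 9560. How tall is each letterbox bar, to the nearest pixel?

862 px

1.22:1 is wider than square, so it spans the full width.
Content height = 9560 / 1.220 ≈ 7836.07 px.
Black = 9560 − 7836.07 = 1723.93 px, or 861.97 per bar.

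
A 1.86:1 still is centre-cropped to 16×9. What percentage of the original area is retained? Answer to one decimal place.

95.6%

Going from 1.86:1 to 16×9 means cutting width while keeping height.
Fraction kept = (1.778)/(1.860) ≈ 95.58%.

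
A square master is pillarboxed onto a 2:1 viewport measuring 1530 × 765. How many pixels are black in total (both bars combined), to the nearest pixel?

square (1.000) < 2:1 (2.000), so the master fills the height.
Content width = 765 × 1/1 ≈ 765.0000 px.
Leftover width: 1530 − 765.0000 = 765.0000 px.
That's 765.0000 × 765 ≈ 585225 black pixels.

585225 pixels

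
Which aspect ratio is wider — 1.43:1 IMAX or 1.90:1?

1.43 and 1.9; 1.9 > 1.43.

1.90:1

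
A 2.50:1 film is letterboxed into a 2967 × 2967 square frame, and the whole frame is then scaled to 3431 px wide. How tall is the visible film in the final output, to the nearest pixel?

Fitted into 2967×2967, the film spans the width; its height is 2967 / 2.500 ≈ 1186.80 px.
The frame scales by 3431/2967 = 1.1564; 1186.80 × 1.1564 ≈ 1372.40 px.

1372 px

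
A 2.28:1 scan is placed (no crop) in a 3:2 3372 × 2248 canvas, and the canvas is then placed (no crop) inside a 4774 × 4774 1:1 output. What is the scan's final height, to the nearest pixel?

2094 px

Inside the 3372×2248 canvas the scan is width-limited at 3372.00 × 1478.95.
The 3:2 canvas is width-limited in 4774×4774, giving 4774.00 × 3182.67; scale factor 1.4158.
The scan scales with it: height 1478.95 × 1.4158 ≈ 2093.86.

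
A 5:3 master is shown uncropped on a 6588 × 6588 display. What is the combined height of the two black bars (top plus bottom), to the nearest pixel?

2635 px

Since 1.667 > 1.000, the master is width-limited.
That makes the image 3952.80 px tall (6588 × 3/5).
Leftover height: 6588 − 3952.80 = 2635.20 px.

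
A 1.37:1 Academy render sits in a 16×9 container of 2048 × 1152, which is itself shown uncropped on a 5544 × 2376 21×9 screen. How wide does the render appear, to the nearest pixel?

3255 px

First fit — 1.37:1 Academy into 2048×1152 spans the height: 1578.24 × 1152.00.
The 16×9 canvas is height-limited in 5544×2376, giving 4224.00 × 2376.00; scale factor 2.0625.
The render scales with it: width 1578.24 × 2.0625 ≈ 3255.12.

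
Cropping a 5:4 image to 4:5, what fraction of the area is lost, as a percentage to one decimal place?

The height stays; only width is cut (since 4:5 is narrower than 5:4).
(0.800)/(1.250) ≈ 0.640 of the area survives, leaving 36.00% discarded.

36.0%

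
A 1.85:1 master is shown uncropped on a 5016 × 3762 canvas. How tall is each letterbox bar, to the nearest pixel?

1.85:1 (1.850) > 4:3 (1.333), so the master fills the width.
Content height = 5016 / 1.850 ≈ 2711.35 px.
Black = 3762 − 2711.35 = 1050.65 px, or 525.32 per bar.

525 px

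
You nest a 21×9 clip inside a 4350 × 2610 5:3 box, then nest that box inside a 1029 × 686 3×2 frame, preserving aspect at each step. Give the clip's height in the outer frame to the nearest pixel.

441 px

Inside the 4350×2610 canvas the clip is width-limited at 4350.00 × 1864.29.
Second fit — the 5:3 canvas into 1029×686 spans the width: 1029.00 × 617.40 (×0.2366 from 4350×2610).
So the clip's height is 1864.29 × 0.2366 ≈ 441.00.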